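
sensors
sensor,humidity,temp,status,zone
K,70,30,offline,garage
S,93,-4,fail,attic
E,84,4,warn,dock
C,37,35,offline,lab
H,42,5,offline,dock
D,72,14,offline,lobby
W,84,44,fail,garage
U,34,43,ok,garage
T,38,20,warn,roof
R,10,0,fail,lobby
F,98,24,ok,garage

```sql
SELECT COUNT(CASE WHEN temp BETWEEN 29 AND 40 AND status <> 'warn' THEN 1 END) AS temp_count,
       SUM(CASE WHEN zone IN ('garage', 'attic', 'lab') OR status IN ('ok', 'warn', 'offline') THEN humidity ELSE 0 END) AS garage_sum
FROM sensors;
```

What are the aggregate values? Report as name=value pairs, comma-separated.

temp_count=2, garage_sum=652

[temp_count: temp BETWEEN 29 AND 40 AND status <> 'warn']
sensor=K: ✓ → 1
sensor=S: ✗
sensor=E: ✗
sensor=C: ✓ → 1
sensor=H: ✗
sensor=D: ✗
sensor=W: ✗
sensor=U: ✗
sensor=T: ✗
sensor=R: ✗
sensor=F: ✗
temp_count = COUNT(1, 1) = 2
—
[garage_sum: zone IN ('garage', 'attic', 'lab') OR status IN ('ok', 'warn', 'offline')]
sensor=K: ✓ → 70
sensor=S: ✓ → 93
sensor=E: ✓ → 84
sensor=C: ✓ → 37
sensor=H: ✓ → 42
sensor=D: ✓ → 72
sensor=W: ✓ → 84
sensor=U: ✓ → 34
sensor=T: ✓ → 38
sensor=R: ✗
sensor=F: ✓ → 98
garage_sum = 70 + 93 + 84 + 37 + 42 + 72 + 84 + 34 + 38 + 98 = 652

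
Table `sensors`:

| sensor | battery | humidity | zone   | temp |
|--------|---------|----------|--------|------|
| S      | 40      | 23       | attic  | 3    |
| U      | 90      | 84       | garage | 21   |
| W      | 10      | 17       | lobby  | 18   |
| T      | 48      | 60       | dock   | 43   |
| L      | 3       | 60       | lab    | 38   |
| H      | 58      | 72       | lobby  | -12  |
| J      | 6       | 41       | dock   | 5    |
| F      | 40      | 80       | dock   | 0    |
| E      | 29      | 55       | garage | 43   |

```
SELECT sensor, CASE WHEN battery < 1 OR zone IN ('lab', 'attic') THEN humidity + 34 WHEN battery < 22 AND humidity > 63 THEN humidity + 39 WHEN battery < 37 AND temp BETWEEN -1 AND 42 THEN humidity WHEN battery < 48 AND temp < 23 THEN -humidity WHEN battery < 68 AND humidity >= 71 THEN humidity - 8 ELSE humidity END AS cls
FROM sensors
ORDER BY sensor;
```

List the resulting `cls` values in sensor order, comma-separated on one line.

55, -80, 64, 41, 94, 57, 60, 84, 17

sensor=E: ELSE → 55
sensor=F: battery < 48 AND temp < 23 → -80
sensor=H: battery < 68 AND humidity >= 71 → 64
sensor=J: battery < 37 AND temp BETWEEN -1 AND 42 → 41
sensor=L: battery < 1 OR zone IN ('lab', 'attic') → 94
sensor=S: battery < 1 OR zone IN ('lab', 'attic') → 57
sensor=T: ELSE → 60
sensor=U: ELSE → 84
sensor=W: battery < 37 AND temp BETWEEN -1 AND 42 → 17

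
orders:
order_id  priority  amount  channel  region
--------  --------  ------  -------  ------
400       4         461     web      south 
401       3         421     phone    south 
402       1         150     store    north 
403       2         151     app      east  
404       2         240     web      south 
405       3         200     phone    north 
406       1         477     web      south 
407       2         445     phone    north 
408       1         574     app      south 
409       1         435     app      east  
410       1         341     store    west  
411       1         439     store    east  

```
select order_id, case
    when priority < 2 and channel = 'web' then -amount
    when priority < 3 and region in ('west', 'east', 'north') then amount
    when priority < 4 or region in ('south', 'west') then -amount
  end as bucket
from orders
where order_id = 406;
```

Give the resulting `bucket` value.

order_id = 406: priority=1, amount=477, channel=web, region=south.
priority < 2 and channel = 'web' → true → -477

-477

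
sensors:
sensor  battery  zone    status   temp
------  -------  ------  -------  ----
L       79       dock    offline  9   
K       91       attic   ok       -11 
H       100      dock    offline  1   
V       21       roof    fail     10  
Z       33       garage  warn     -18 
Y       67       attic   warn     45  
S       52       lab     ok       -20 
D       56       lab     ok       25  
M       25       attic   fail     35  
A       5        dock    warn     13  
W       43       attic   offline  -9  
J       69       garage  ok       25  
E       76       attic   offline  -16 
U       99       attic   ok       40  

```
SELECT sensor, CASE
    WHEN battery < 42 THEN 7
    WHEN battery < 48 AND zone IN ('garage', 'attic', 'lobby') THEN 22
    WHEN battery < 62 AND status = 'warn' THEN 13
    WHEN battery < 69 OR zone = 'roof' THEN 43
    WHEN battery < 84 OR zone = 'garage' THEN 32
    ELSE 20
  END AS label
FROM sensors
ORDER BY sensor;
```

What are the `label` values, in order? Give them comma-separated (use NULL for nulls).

sensor=A: battery < 42 → 7
sensor=D: battery < 69 OR zone = 'roof' → 43
sensor=E: battery < 84 OR zone = 'garage' → 32
sensor=H: ELSE → 20
sensor=J: battery < 84 OR zone = 'garage' → 32
sensor=K: ELSE → 20
sensor=L: battery < 84 OR zone = 'garage' → 32
sensor=M: battery < 42 → 7
sensor=S: battery < 69 OR zone = 'roof' → 43
sensor=U: ELSE → 20
sensor=V: battery < 42 → 7
sensor=W: battery < 48 AND zone IN ('garage', 'attic', 'lobby') → 22
sensor=Y: battery < 69 OR zone = 'roof' → 43
sensor=Z: battery < 42 → 7

7, 43, 32, 20, 32, 20, 32, 7, 43, 20, 7, 22, 43, 7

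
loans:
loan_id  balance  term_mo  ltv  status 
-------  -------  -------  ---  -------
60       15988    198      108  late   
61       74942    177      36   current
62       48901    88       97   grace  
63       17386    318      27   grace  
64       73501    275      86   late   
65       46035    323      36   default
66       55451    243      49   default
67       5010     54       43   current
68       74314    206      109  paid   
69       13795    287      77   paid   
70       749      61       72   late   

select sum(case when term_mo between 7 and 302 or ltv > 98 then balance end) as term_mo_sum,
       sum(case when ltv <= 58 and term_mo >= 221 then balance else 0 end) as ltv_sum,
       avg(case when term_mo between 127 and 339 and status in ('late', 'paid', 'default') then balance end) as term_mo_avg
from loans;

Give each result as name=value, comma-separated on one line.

term_mo_sum=362651, ltv_sum=118872, term_mo_avg=46514

[term_mo_sum: term_mo between 7 and 302 or ltv > 98]
loan_id=60: ✓ → 15988
loan_id=61: ✓ → 74942
loan_id=62: ✓ → 48901
loan_id=63: ✗
loan_id=64: ✓ → 73501
loan_id=65: ✗
loan_id=66: ✓ → 55451
loan_id=67: ✓ → 5010
loan_id=68: ✓ → 74314
loan_id=69: ✓ → 13795
loan_id=70: ✓ → 749
term_mo_sum = 15988 + 74942 + 48901 + 73501 + 55451 + 5010 + 74314 + 13795 + 749 = 362651
—
[ltv_sum: ltv <= 58 and term_mo >= 221]
loan_id=60: ✗
loan_id=61: ✗
loan_id=62: ✗
loan_id=63: ✓ → 17386
loan_id=64: ✗
loan_id=65: ✓ → 46035
loan_id=66: ✓ → 55451
loan_id=67: ✗
loan_id=68: ✗
loan_id=69: ✗
loan_id=70: ✗
ltv_sum = 17386 + 46035 + 55451 = 118872
—
[term_mo_avg: term_mo between 127 and 339 and status in ('late', 'paid', 'default')]
loan_id=60: ✓ → 15988
loan_id=61: ✗
loan_id=62: ✗
loan_id=63: ✗
loan_id=64: ✓ → 73501
loan_id=65: ✓ → 46035
loan_id=66: ✓ → 55451
loan_id=67: ✗
loan_id=68: ✓ → 74314
loan_id=69: ✓ → 13795
loan_id=70: ✗
term_mo_avg = (15988 + 73501 + 46035 + 55451 + 74314 + 13795) / 6 = 46514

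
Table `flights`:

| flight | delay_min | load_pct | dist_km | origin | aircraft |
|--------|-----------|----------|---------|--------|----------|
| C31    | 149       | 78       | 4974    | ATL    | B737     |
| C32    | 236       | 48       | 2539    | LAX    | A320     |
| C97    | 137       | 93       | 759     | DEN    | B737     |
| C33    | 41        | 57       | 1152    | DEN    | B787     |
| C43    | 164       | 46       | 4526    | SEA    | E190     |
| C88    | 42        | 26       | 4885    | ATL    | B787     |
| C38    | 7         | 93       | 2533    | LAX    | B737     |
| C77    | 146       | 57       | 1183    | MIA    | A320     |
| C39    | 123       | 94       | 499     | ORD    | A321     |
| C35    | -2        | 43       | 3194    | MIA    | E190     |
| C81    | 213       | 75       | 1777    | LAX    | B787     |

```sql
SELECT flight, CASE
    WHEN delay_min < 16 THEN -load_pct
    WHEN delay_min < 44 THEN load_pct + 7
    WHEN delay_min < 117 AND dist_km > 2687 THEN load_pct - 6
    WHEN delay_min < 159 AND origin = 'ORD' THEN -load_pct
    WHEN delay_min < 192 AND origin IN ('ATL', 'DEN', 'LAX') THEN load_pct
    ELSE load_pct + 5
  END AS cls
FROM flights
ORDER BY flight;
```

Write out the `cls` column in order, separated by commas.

78, 53, 64, -43, -93, -94, 51, 62, 80, 33, 93

flight=C31: delay_min < 192 AND origin IN ('ATL', 'DEN', 'LAX') → 78
flight=C32: ELSE → 53
flight=C33: delay_min < 44 → 64
flight=C35: delay_min < 16 → -43
flight=C38: delay_min < 16 → -93
flight=C39: delay_min < 159 AND origin = 'ORD' → -94
flight=C43: ELSE → 51
flight=C77: ELSE → 62
flight=C81: ELSE → 80
flight=C88: delay_min < 44 → 33
flight=C97: delay_min < 192 AND origin IN ('ATL', 'DEN', 'LAX') → 93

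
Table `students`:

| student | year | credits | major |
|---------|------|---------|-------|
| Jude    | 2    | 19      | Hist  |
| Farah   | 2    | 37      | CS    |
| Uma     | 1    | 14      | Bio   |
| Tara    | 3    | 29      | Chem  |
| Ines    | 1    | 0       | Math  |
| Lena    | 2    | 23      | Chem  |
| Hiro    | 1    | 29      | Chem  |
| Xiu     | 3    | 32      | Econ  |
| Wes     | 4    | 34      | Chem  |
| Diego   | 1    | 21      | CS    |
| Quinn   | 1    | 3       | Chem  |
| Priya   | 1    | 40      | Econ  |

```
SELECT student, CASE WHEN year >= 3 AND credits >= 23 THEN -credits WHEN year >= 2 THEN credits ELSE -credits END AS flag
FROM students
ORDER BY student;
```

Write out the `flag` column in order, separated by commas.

student=Diego: ELSE → -21
student=Farah: year >= 2 → 37
student=Hiro: ELSE → -29
student=Ines: ELSE → 0
student=Jude: year >= 2 → 19
student=Lena: year >= 2 → 23
student=Priya: ELSE → -40
student=Quinn: ELSE → -3
student=Tara: year >= 3 AND credits >= 23 → -29
student=Uma: ELSE → -14
student=Wes: year >= 3 AND credits >= 23 → -34
student=Xiu: year >= 3 AND credits >= 23 → -32

-21, 37, -29, 0, 19, 23, -40, -3, -29, -14, -34, -32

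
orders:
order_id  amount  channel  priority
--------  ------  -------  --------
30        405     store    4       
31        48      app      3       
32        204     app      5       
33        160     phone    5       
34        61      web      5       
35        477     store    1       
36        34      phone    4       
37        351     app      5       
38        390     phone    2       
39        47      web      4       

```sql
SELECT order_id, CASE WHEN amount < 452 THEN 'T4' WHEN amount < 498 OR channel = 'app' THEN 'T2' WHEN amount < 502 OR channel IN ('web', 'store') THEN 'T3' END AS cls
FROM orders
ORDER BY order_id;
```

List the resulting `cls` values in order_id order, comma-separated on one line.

order_id=30: amount < 452 → T4
order_id=31: amount < 452 → T4
order_id=32: amount < 452 → T4
order_id=33: amount < 452 → T4
order_id=34: amount < 452 → T4
order_id=35: amount < 498 OR channel = 'app' → T2
order_id=36: amount < 452 → T4
order_id=37: amount < 452 → T4
order_id=38: amount < 452 → T4
order_id=39: amount < 452 → T4

T4, T4, T4, T4, T4, T2, T4, T4, T4, T4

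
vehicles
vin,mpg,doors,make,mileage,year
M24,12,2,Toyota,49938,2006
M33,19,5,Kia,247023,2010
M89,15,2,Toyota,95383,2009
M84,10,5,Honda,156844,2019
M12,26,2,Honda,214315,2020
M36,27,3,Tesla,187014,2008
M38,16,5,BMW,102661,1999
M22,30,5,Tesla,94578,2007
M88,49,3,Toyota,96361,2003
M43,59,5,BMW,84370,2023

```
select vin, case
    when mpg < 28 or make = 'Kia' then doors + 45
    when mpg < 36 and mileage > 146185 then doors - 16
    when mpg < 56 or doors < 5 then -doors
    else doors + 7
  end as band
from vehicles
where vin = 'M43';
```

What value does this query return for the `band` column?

vin = M43: mpg=59, doors=5, make=BMW, mileage=84370, year=2023.
mpg < 28 or make = 'Kia' → false
mpg < 36 and mileage > 146185 → false
mpg < 56 or doors < 5 → false
No prior WHEN matched → ELSE → 12

12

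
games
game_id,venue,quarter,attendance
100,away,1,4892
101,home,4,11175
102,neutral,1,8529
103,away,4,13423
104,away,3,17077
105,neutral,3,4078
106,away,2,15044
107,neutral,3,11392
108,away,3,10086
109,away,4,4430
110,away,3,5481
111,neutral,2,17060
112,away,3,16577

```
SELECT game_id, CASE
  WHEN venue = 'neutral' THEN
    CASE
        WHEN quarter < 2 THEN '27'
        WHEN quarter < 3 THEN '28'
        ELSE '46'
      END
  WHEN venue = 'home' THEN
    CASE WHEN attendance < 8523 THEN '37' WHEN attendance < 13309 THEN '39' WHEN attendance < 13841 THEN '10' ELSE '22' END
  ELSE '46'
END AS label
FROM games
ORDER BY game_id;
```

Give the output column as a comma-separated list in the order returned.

game_id=100: venue='away' → outer ELSE → 46
game_id=101: venue='home' → inner[attendance < 13309] → 39
game_id=102: venue='neutral' → inner[quarter < 2] → 27
game_id=103: venue='away' → outer ELSE → 46
game_id=104: venue='away' → outer ELSE → 46
game_id=105: venue='neutral' → inner[ELSE] → 46
game_id=106: venue='away' → outer ELSE → 46
game_id=107: venue='neutral' → inner[ELSE] → 46
game_id=108: venue='away' → outer ELSE → 46
game_id=109: venue='away' → outer ELSE → 46
game_id=110: venue='away' → outer ELSE → 46
game_id=111: venue='neutral' → inner[quarter < 3] → 28
game_id=112: venue='away' → outer ELSE → 46

46, 39, 27, 46, 46, 46, 46, 46, 46, 46, 46, 28, 46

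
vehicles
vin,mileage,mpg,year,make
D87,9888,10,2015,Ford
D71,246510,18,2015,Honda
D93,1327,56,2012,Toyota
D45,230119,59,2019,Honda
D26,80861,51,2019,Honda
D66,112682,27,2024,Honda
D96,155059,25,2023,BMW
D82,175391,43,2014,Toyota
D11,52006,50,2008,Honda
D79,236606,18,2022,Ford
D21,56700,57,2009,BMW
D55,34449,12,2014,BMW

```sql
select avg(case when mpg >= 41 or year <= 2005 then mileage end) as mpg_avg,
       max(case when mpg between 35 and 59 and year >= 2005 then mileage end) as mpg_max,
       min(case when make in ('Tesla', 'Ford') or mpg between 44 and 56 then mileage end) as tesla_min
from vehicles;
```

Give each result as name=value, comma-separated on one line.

[mpg_avg: mpg >= 41 or year <= 2005]
vin=D87: ✗
vin=D71: ✗
vin=D93: ✓ → 1327
vin=D45: ✓ → 230119
vin=D26: ✓ → 80861
vin=D66: ✗
vin=D96: ✗
vin=D82: ✓ → 175391
vin=D11: ✓ → 52006
vin=D79: ✗
vin=D21: ✓ → 56700
vin=D55: ✗
mpg_avg = (1327 + 230119 + 80861 + 175391 + 52006 + 56700) / 6 = 99400.6666666667
—
[mpg_max: mpg between 35 and 59 and year >= 2005]
vin=D87: ✗
vin=D71: ✗
vin=D93: ✓ → 1327
vin=D45: ✓ → 230119
vin=D26: ✓ → 80861
vin=D66: ✗
vin=D96: ✗
vin=D82: ✓ → 175391
vin=D11: ✓ → 52006
vin=D79: ✗
vin=D21: ✓ → 56700
vin=D55: ✗
mpg_max = MAX(1327, 230119, 80861, 175391, 52006, 56700) = 230119
—
[tesla_min: make in ('Tesla', 'Ford') or mpg between 44 and 56]
vin=D87: ✓ → 9888
vin=D71: ✗
vin=D93: ✓ → 1327
vin=D45: ✗
vin=D26: ✓ → 80861
vin=D66: ✗
vin=D96: ✗
vin=D82: ✗
vin=D11: ✓ → 52006
vin=D79: ✓ → 236606
vin=D21: ✗
vin=D55: ✗
tesla_min = MIN(9888, 1327, 80861, 52006, 236606) = 1327

mpg_avg=99400.6666666667, mpg_max=230119, tesla_min=1327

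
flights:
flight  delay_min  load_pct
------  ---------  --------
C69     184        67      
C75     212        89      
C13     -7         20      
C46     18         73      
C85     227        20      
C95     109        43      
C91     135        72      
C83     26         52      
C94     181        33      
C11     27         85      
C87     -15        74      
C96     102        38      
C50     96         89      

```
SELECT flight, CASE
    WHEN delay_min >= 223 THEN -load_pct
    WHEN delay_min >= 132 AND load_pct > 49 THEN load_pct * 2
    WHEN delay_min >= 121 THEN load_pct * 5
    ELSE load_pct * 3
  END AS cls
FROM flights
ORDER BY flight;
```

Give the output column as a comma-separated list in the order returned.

255, 60, 219, 267, 134, 178, 156, -20, 222, 144, 165, 129, 114

flight=C11: ELSE → 255
flight=C13: ELSE → 60
flight=C46: ELSE → 219
flight=C50: ELSE → 267
flight=C69: delay_min >= 132 AND load_pct > 49 → 134
flight=C75: delay_min >= 132 AND load_pct > 49 → 178
flight=C83: ELSE → 156
flight=C85: delay_min >= 223 → -20
flight=C87: ELSE → 222
flight=C91: delay_min >= 132 AND load_pct > 49 → 144
flight=C94: delay_min >= 121 → 165
flight=C95: ELSE → 129
flight=C96: ELSE → 114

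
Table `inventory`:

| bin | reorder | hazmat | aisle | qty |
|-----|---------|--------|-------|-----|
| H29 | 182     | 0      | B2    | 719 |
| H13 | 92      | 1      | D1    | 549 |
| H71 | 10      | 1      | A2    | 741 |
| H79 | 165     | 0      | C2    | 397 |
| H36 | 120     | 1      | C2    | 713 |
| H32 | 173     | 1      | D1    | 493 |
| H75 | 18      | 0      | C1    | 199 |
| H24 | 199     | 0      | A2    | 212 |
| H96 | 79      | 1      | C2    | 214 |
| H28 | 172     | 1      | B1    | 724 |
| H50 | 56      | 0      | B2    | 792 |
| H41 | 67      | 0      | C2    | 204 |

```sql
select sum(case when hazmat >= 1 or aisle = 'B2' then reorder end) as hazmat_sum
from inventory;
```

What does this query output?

884

bin=H29: ✓ → 182
bin=H13: ✓ → 92
bin=H71: ✓ → 10
bin=H79: ✗
bin=H36: ✓ → 120
bin=H32: ✓ → 173
bin=H75: ✗
bin=H24: ✗
bin=H96: ✓ → 79
bin=H28: ✓ → 172
bin=H50: ✓ → 56
bin=H41: ✗
hazmat_sum = 182 + 92 + 10 + 120 + 173 + 79 + 172 + 56 = 884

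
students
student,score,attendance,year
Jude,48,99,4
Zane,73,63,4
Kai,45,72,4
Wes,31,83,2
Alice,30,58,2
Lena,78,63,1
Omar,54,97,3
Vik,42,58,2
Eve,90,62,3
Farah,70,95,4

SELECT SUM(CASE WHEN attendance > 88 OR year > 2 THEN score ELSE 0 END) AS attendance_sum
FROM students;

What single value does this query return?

student=Jude: ✓ → 48
student=Zane: ✓ → 73
student=Kai: ✓ → 45
student=Wes: ✗
student=Alice: ✗
student=Lena: ✗
student=Omar: ✓ → 54
student=Vik: ✗
student=Eve: ✓ → 90
student=Farah: ✓ → 70
attendance_sum = 48 + 73 + 45 + 54 + 90 + 70 = 380

380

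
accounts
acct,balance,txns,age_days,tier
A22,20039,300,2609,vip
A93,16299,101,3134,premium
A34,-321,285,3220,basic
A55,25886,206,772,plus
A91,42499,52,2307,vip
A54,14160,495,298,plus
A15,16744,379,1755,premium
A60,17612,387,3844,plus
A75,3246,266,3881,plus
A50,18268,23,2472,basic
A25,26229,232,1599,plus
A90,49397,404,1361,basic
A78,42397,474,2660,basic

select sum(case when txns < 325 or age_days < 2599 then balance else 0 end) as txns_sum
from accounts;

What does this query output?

232446

acct=A22: ✓ → 20039
acct=A93: ✓ → 16299
acct=A34: ✓ → -321
acct=A55: ✓ → 25886
acct=A91: ✓ → 42499
acct=A54: ✓ → 14160
acct=A15: ✓ → 16744
acct=A60: ✗
acct=A75: ✓ → 3246
acct=A50: ✓ → 18268
acct=A25: ✓ → 26229
acct=A90: ✓ → 49397
acct=A78: ✗
txns_sum = 20039 + 16299 + -321 + 25886 + 42499 + 14160 + 16744 + 3246 + 18268 + 26229 + 49397 = 232446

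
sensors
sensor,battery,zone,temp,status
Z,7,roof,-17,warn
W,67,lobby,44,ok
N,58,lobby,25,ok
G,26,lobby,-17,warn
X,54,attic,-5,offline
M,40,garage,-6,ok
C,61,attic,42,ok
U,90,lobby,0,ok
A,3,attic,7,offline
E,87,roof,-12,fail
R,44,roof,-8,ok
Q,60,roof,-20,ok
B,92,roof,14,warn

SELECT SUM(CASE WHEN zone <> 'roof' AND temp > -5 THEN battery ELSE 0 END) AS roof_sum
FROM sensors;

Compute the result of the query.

sensor=Z: ✗
sensor=W: ✓ → 67
sensor=N: ✓ → 58
sensor=G: ✗
sensor=X: ✗
sensor=M: ✗
sensor=C: ✓ → 61
sensor=U: ✓ → 90
sensor=A: ✓ → 3
sensor=E: ✗
sensor=R: ✗
sensor=Q: ✗
sensor=B: ✗
roof_sum = 67 + 58 + 61 + 90 + 3 = 279

279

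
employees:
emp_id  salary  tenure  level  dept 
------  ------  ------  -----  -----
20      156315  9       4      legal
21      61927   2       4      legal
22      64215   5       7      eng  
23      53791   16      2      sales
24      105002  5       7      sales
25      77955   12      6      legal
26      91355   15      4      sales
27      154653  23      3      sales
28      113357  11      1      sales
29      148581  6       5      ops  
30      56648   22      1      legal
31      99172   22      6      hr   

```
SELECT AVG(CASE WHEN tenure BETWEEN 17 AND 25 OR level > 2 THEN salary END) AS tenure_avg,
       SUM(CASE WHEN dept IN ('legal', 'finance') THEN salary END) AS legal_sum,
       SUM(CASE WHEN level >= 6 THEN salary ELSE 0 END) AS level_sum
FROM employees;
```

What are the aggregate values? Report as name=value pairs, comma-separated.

[tenure_avg: tenure BETWEEN 17 AND 25 OR level > 2]
emp_id=20: ✓ → 156315
emp_id=21: ✓ → 61927
emp_id=22: ✓ → 64215
emp_id=23: ✗
emp_id=24: ✓ → 105002
emp_id=25: ✓ → 77955
emp_id=26: ✓ → 91355
emp_id=27: ✓ → 154653
emp_id=28: ✗
emp_id=29: ✓ → 148581
emp_id=30: ✓ → 56648
emp_id=31: ✓ → 99172
tenure_avg = (156315 + 61927 + 64215 + 105002 + 77955 + 91355 + 154653 + 148581 + 56648 + 99172) / 10 = 101582.3
—
[legal_sum: dept IN ('legal', 'finance')]
emp_id=20: ✓ → 156315
emp_id=21: ✓ → 61927
emp_id=22: ✗
emp_id=23: ✗
emp_id=24: ✗
emp_id=25: ✓ → 77955
emp_id=26: ✗
emp_id=27: ✗
emp_id=28: ✗
emp_id=29: ✗
emp_id=30: ✓ → 56648
emp_id=31: ✗
legal_sum = 156315 + 61927 + 77955 + 56648 = 352845
—
[level_sum: level >= 6]
emp_id=20: ✗
emp_id=21: ✗
emp_id=22: ✓ → 64215
emp_id=23: ✗
emp_id=24: ✓ → 105002
emp_id=25: ✓ → 77955
emp_id=26: ✗
emp_id=27: ✗
emp_id=28: ✗
emp_id=29: ✗
emp_id=30: ✗
emp_id=31: ✓ → 99172
level_sum = 64215 + 105002 + 77955 + 99172 = 346344

tenure_avg=101582.3, legal_sum=352845, level_sum=346344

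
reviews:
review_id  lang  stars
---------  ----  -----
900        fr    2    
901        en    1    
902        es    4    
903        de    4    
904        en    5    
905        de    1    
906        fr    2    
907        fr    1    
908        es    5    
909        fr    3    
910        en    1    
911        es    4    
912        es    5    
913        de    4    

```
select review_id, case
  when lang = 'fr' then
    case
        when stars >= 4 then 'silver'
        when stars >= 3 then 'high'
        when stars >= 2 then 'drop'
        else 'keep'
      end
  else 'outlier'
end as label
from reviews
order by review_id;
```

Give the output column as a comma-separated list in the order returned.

review_id=900: lang='fr' → inner[stars >= 2] → drop
review_id=901: lang='en' → outer ELSE → outlier
review_id=902: lang='es' → outer ELSE → outlier
review_id=903: lang='de' → outer ELSE → outlier
review_id=904: lang='en' → outer ELSE → outlier
review_id=905: lang='de' → outer ELSE → outlier
review_id=906: lang='fr' → inner[stars >= 2] → drop
review_id=907: lang='fr' → inner[ELSE] → keep
review_id=908: lang='es' → outer ELSE → outlier
review_id=909: lang='fr' → inner[stars >= 3] → high
review_id=910: lang='en' → outer ELSE → outlier
review_id=911: lang='es' → outer ELSE → outlier
review_id=912: lang='es' → outer ELSE → outlier
review_id=913: lang='de' → outer ELSE → outlier

drop, outlier, outlier, outlier, outlier, outlier, drop, keep, outlier, high, outlier, outlier, outlier, outlier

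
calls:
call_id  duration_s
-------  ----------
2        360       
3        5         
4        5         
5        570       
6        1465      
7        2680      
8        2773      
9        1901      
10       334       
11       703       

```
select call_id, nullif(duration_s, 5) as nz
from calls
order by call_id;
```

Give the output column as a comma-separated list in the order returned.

call_id=2: duration_s=360 vs 5: differ → 360
call_id=3: duration_s=5 vs 5: equal → NULL
call_id=4: duration_s=5 vs 5: equal → NULL
call_id=5: duration_s=570 vs 5: differ → 570
call_id=6: duration_s=1465 vs 5: differ → 1465
call_id=7: duration_s=2680 vs 5: differ → 2680
call_id=8: duration_s=2773 vs 5: differ → 2773
call_id=9: duration_s=1901 vs 5: differ → 1901
call_id=10: duration_s=334 vs 5: differ → 334
call_id=11: duration_s=703 vs 5: differ → 703

360, NULL, NULL, 570, 1465, 2680, 2773, 1901, 334, 703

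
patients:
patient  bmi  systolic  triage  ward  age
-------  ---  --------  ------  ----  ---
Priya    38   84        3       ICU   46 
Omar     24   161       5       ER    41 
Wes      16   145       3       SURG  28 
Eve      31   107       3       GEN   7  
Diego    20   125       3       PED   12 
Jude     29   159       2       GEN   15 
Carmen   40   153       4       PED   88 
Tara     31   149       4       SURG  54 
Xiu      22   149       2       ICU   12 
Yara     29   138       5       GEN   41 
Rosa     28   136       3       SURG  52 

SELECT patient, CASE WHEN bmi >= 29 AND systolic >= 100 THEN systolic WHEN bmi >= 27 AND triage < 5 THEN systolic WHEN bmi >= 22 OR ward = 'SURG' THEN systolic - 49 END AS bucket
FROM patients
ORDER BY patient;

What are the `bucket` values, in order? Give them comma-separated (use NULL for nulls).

153, NULL, 107, 159, 112, 84, 136, 149, 96, 100, 138

patient=Carmen: bmi >= 29 AND systolic >= 100 → 153
patient=Diego: (no match → NULL) → NULL
patient=Eve: bmi >= 29 AND systolic >= 100 → 107
patient=Jude: bmi >= 29 AND systolic >= 100 → 159
patient=Omar: bmi >= 22 OR ward = 'SURG' → 112
patient=Priya: bmi >= 27 AND triage < 5 → 84
patient=Rosa: bmi >= 27 AND triage < 5 → 136
patient=Tara: bmi >= 29 AND systolic >= 100 → 149
patient=Wes: bmi >= 22 OR ward = 'SURG' → 96
patient=Xiu: bmi >= 22 OR ward = 'SURG' → 100
patient=Yara: bmi >= 29 AND systolic >= 100 → 138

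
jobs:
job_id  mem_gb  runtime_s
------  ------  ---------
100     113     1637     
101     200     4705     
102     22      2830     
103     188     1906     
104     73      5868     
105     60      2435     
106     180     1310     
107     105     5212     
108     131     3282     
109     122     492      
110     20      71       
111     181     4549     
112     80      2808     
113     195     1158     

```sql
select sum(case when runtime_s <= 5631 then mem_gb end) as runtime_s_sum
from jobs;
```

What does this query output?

job_id=100: ✓ → 113
job_id=101: ✓ → 200
job_id=102: ✓ → 22
job_id=103: ✓ → 188
job_id=104: ✗
job_id=105: ✓ → 60
job_id=106: ✓ → 180
job_id=107: ✓ → 105
job_id=108: ✓ → 131
job_id=109: ✓ → 122
job_id=110: ✓ → 20
job_id=111: ✓ → 181
job_id=112: ✓ → 80
job_id=113: ✓ → 195
runtime_s_sum = 113 + 200 + 22 + 188 + 60 + 180 + 105 + 131 + 122 + 20 + 181 + 80 + 195 = 1597

1597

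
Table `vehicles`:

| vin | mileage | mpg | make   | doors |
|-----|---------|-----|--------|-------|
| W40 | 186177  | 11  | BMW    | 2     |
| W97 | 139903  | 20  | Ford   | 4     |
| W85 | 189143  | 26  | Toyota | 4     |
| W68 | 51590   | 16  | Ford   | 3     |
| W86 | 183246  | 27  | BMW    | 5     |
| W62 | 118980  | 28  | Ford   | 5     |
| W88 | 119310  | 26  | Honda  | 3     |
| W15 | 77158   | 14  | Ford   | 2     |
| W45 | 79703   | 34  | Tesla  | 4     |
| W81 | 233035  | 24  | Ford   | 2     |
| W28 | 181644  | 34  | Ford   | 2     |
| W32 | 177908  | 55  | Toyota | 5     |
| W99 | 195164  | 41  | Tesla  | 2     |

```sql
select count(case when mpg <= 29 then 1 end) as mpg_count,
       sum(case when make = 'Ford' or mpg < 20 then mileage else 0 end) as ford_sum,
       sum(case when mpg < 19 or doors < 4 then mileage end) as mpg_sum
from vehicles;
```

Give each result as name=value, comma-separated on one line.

mpg_count=9, ford_sum=988487, mpg_sum=1044078

[mpg_count: mpg <= 29]
vin=W40: ✓ → 1
vin=W97: ✓ → 1
vin=W85: ✓ → 1
vin=W68: ✓ → 1
vin=W86: ✓ → 1
vin=W62: ✓ → 1
vin=W88: ✓ → 1
vin=W15: ✓ → 1
vin=W45: ✗
vin=W81: ✓ → 1
vin=W28: ✗
vin=W32: ✗
vin=W99: ✗
mpg_count = COUNT(1, 1, 1, 1, 1, 1, 1, 1, 1) = 9
—
[ford_sum: make = 'Ford' or mpg < 20]
vin=W40: ✓ → 186177
vin=W97: ✓ → 139903
vin=W85: ✗
vin=W68: ✓ → 51590
vin=W86: ✗
vin=W62: ✓ → 118980
vin=W88: ✗
vin=W15: ✓ → 77158
vin=W45: ✗
vin=W81: ✓ → 233035
vin=W28: ✓ → 181644
vin=W32: ✗
vin=W99: ✗
ford_sum = 186177 + 139903 + 51590 + 118980 + 77158 + 233035 + 181644 = 988487
—
[mpg_sum: mpg < 19 or doors < 4]
vin=W40: ✓ → 186177
vin=W97: ✗
vin=W85: ✗
vin=W68: ✓ → 51590
vin=W86: ✗
vin=W62: ✗
vin=W88: ✓ → 119310
vin=W15: ✓ → 77158
vin=W45: ✗
vin=W81: ✓ → 233035
vin=W28: ✓ → 181644
vin=W32: ✗
vin=W99: ✓ → 195164
mpg_sum = 186177 + 51590 + 119310 + 77158 + 233035 + 181644 + 195164 = 1044078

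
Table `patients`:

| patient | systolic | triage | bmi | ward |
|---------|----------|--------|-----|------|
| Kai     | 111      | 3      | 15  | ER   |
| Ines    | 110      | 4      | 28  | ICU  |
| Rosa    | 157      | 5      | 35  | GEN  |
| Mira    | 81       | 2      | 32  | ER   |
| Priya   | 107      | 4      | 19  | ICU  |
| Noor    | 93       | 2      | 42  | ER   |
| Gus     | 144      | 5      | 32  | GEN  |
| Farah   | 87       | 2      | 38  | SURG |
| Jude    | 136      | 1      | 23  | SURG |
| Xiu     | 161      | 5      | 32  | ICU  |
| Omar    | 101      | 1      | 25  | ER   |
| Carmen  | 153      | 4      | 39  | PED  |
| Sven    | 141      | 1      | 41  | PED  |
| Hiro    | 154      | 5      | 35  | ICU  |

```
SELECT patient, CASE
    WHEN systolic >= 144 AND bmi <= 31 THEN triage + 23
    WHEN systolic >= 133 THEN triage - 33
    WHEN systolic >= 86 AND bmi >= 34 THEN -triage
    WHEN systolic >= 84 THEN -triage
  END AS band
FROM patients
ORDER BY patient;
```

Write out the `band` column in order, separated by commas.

patient=Carmen: systolic >= 133 → -29
patient=Farah: systolic >= 86 AND bmi >= 34 → -2
patient=Gus: systolic >= 133 → -28
patient=Hiro: systolic >= 133 → -28
patient=Ines: systolic >= 84 → -4
patient=Jude: systolic >= 133 → -32
patient=Kai: systolic >= 84 → -3
patient=Mira: (no match → NULL) → NULL
patient=Noor: systolic >= 86 AND bmi >= 34 → -2
patient=Omar: systolic >= 84 → -1
patient=Priya: systolic >= 84 → -4
patient=Rosa: systolic >= 133 → -28
patient=Sven: systolic >= 133 → -32
patient=Xiu: systolic >= 133 → -28

-29, -2, -28, -28, -4, -32, -3, NULL, -2, -1, -4, -28, -32, -28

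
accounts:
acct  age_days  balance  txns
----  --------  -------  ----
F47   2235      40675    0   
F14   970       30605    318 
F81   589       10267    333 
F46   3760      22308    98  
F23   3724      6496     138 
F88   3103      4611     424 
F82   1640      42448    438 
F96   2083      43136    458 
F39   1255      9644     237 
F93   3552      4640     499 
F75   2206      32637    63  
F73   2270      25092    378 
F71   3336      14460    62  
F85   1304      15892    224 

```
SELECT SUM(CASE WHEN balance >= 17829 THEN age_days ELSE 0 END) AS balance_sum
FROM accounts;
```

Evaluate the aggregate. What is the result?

acct=F47: ✓ → 2235
acct=F14: ✓ → 970
acct=F81: ✗
acct=F46: ✓ → 3760
acct=F23: ✗
acct=F88: ✗
acct=F82: ✓ → 1640
acct=F96: ✓ → 2083
acct=F39: ✗
acct=F93: ✗
acct=F75: ✓ → 2206
acct=F73: ✓ → 2270
acct=F71: ✗
acct=F85: ✗
balance_sum = 2235 + 970 + 3760 + 1640 + 2083 + 2206 + 2270 = 15164

15164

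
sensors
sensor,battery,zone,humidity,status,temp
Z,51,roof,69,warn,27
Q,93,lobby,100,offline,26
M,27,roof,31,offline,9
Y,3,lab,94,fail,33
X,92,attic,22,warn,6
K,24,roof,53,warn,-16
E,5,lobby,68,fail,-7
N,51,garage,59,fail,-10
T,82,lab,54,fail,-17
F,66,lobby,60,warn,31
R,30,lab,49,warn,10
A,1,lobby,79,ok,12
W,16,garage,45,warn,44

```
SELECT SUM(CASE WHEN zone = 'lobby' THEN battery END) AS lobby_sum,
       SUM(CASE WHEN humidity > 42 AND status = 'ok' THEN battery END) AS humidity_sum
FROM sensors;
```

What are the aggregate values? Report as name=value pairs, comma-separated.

lobby_sum=165, humidity_sum=1

[lobby_sum: zone = 'lobby']
sensor=Z: ✗
sensor=Q: ✓ → 93
sensor=M: ✗
sensor=Y: ✗
sensor=X: ✗
sensor=K: ✗
sensor=E: ✓ → 5
sensor=N: ✗
sensor=T: ✗
sensor=F: ✓ → 66
sensor=R: ✗
sensor=A: ✓ → 1
sensor=W: ✗
lobby_sum = 93 + 5 + 66 + 1 = 165
—
[humidity_sum: humidity > 42 AND status = 'ok']
sensor=Z: ✗
sensor=Q: ✗
sensor=M: ✗
sensor=Y: ✗
sensor=X: ✗
sensor=K: ✗
sensor=E: ✗
sensor=N: ✗
sensor=T: ✗
sensor=F: ✗
sensor=R: ✗
sensor=A: ✓ → 1
sensor=W: ✗
humidity_sum = 1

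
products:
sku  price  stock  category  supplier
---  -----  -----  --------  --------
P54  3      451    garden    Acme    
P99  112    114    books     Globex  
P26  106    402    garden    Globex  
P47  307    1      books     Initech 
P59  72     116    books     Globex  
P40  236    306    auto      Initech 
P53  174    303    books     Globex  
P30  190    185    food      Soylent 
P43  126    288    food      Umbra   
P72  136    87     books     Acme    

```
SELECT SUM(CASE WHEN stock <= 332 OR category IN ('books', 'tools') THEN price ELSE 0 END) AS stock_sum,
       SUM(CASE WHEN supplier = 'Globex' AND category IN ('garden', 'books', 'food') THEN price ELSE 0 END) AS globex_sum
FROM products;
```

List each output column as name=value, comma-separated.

stock_sum=1353, globex_sum=464

[stock_sum: stock <= 332 OR category IN ('books', 'tools')]
sku=P54: ✗
sku=P99: ✓ → 112
sku=P26: ✗
sku=P47: ✓ → 307
sku=P59: ✓ → 72
sku=P40: ✓ → 236
sku=P53: ✓ → 174
sku=P30: ✓ → 190
sku=P43: ✓ → 126
sku=P72: ✓ → 136
stock_sum = 112 + 307 + 72 + 236 + 174 + 190 + 126 + 136 = 1353
—
[globex_sum: supplier = 'Globex' AND category IN ('garden', 'books', 'food')]
sku=P54: ✗
sku=P99: ✓ → 112
sku=P26: ✓ → 106
sku=P47: ✗
sku=P59: ✓ → 72
sku=P40: ✗
sku=P53: ✓ → 174
sku=P30: ✗
sku=P43: ✗
sku=P72: ✗
globex_sum = 112 + 106 + 72 + 174 = 464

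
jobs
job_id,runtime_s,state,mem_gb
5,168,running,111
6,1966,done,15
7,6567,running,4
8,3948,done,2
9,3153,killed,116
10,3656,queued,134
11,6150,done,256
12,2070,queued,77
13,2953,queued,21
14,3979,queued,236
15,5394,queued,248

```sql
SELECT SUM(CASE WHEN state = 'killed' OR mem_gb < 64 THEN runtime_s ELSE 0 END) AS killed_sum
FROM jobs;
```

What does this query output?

18587

job_id=5: ✗
job_id=6: ✓ → 1966
job_id=7: ✓ → 6567
job_id=8: ✓ → 3948
job_id=9: ✓ → 3153
job_id=10: ✗
job_id=11: ✗
job_id=12: ✗
job_id=13: ✓ → 2953
job_id=14: ✗
job_id=15: ✗
killed_sum = 1966 + 6567 + 3948 + 3153 + 2953 = 18587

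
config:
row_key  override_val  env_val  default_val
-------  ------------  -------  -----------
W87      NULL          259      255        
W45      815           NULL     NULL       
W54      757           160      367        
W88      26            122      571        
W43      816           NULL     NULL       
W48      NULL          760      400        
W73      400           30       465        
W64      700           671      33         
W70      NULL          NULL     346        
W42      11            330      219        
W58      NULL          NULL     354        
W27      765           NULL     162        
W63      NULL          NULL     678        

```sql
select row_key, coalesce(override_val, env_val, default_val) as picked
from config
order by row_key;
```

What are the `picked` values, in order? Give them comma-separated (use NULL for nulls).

row_key=W27: override_val=765 → 765
row_key=W42: override_val=11 → 11
row_key=W43: override_val=816 → 816
row_key=W45: override_val=815 → 815
row_key=W48: override_val=NULL, env_val=760 → 760
row_key=W54: override_val=757 → 757
row_key=W58: override_val=NULL, env_val=NULL, default_val=354 → 354
row_key=W63: override_val=NULL, env_val=NULL, default_val=678 → 678
row_key=W64: override_val=700 → 700
row_key=W70: override_val=NULL, env_val=NULL, default_val=346 → 346
row_key=W73: override_val=400 → 400
row_key=W87: override_val=NULL, env_val=259 → 259
row_key=W88: override_val=26 → 26

765, 11, 816, 815, 760, 757, 354, 678, 700, 346, 400, 259, 26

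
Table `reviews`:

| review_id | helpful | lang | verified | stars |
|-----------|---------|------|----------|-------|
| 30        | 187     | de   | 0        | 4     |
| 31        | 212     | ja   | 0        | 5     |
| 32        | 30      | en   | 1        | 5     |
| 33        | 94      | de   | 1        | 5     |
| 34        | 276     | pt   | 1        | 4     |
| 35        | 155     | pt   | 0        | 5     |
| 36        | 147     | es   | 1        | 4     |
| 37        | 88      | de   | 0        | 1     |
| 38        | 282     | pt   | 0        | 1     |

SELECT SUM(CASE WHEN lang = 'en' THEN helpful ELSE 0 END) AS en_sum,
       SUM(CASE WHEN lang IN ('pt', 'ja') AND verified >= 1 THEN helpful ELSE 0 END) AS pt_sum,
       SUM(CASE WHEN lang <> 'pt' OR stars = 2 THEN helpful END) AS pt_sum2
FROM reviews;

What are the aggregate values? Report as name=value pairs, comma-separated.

en_sum=30, pt_sum=276, pt_sum2=758

[en_sum: lang = 'en']
review_id=30: ✗
review_id=31: ✗
review_id=32: ✓ → 30
review_id=33: ✗
review_id=34: ✗
review_id=35: ✗
review_id=36: ✗
review_id=37: ✗
review_id=38: ✗
en_sum = 30
—
[pt_sum: lang IN ('pt', 'ja') AND verified >= 1]
review_id=30: ✗
review_id=31: ✗
review_id=32: ✗
review_id=33: ✗
review_id=34: ✓ → 276
review_id=35: ✗
review_id=36: ✗
review_id=37: ✗
review_id=38: ✗
pt_sum = 276
—
[pt_sum2: lang <> 'pt' OR stars = 2]
review_id=30: ✓ → 187
review_id=31: ✓ → 212
review_id=32: ✓ → 30
review_id=33: ✓ → 94
review_id=34: ✗
review_id=35: ✗
review_id=36: ✓ → 147
review_id=37: ✓ → 88
review_id=38: ✗
pt_sum2 = 187 + 212 + 30 + 94 + 147 + 88 = 758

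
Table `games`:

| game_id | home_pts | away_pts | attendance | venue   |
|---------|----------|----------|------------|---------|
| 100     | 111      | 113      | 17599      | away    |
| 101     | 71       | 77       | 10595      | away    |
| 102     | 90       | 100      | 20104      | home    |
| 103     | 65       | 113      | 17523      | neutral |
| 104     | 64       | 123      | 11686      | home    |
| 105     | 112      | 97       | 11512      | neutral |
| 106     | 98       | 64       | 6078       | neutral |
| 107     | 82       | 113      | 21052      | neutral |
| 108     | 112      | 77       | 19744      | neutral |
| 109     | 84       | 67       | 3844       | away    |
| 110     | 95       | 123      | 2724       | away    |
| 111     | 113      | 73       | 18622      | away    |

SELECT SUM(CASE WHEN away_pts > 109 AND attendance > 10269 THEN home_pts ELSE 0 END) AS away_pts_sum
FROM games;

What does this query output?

game_id=100: ✓ → 111
game_id=101: ✗
game_id=102: ✗
game_id=103: ✓ → 65
game_id=104: ✓ → 64
game_id=105: ✗
game_id=106: ✗
game_id=107: ✓ → 82
game_id=108: ✗
game_id=109: ✗
game_id=110: ✗
game_id=111: ✗
away_pts_sum = 111 + 65 + 64 + 82 = 322

322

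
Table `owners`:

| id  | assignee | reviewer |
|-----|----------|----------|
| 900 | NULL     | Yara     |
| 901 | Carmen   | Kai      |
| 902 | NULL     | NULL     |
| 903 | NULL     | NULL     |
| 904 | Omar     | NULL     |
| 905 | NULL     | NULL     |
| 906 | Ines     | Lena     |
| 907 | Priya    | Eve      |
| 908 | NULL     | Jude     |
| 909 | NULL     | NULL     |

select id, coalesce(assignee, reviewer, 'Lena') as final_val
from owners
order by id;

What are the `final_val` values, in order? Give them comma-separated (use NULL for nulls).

id=900: assignee=NULL, reviewer=Yara → Yara
id=901: assignee=Carmen → Carmen
id=902: assignee=NULL, reviewer=NULL, → literal Lena → Lena
id=903: assignee=NULL, reviewer=NULL, → literal Lena → Lena
id=904: assignee=Omar → Omar
id=905: assignee=NULL, reviewer=NULL, → literal Lena → Lena
id=906: assignee=Ines → Ines
id=907: assignee=Priya → Priya
id=908: assignee=NULL, reviewer=Jude → Jude
id=909: assignee=NULL, reviewer=NULL, → literal Lena → Lena

Yara, Carmen, Lena, Lena, Omar, Lena, Ines, Priya, Jude, Lena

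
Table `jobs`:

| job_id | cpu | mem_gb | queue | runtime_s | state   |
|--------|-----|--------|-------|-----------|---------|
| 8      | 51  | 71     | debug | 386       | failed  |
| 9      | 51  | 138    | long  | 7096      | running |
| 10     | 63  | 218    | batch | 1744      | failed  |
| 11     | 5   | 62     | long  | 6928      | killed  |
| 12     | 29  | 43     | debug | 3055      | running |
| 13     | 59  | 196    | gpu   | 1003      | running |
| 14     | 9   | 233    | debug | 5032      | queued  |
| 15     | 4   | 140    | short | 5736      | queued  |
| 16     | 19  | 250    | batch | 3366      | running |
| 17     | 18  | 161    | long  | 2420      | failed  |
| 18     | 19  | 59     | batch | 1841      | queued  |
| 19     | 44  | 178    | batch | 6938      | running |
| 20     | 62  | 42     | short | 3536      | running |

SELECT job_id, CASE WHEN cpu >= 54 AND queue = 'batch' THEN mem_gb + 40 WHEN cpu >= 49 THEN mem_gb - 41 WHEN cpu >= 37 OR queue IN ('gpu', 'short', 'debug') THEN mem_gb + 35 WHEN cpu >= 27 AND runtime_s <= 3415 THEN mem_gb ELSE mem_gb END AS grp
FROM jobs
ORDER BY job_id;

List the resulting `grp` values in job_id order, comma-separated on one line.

30, 97, 258, 62, 78, 155, 268, 175, 250, 161, 59, 213, 1

job_id=8: cpu >= 49 → 30
job_id=9: cpu >= 49 → 97
job_id=10: cpu >= 54 AND queue = 'batch' → 258
job_id=11: ELSE → 62
job_id=12: cpu >= 37 OR queue IN ('gpu', 'short', 'debug') → 78
job_id=13: cpu >= 49 → 155
job_id=14: cpu >= 37 OR queue IN ('gpu', 'short', 'debug') → 268
job_id=15: cpu >= 37 OR queue IN ('gpu', 'short', 'debug') → 175
job_id=16: ELSE → 250
job_id=17: ELSE → 161
job_id=18: ELSE → 59
job_id=19: cpu >= 37 OR queue IN ('gpu', 'short', 'debug') → 213
job_id=20: cpu >= 49 → 1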